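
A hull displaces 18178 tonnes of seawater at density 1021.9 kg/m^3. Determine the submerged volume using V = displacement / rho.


Formula: V = mass / rho
Step 1 — convert tonnes to kg: 18178 t * 1000 = 18178000 kg
Step 2 — V = 18178000 / 1021.9 ≈ 17788 m^3 (5 s.f.)

17788 m^3


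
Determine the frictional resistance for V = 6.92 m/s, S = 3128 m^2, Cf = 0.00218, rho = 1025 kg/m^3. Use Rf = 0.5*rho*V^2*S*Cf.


Formula: Rf = 0.5 * rho * V^2 * S * Cf
Step 1 — V^2 = 6.92^2 = 47.8864
Step 2 — 0.5 * rho * V^2 = 0.5 * 1025 * 47.8864 = 24541.78
Step 3 — Rf = 24541.78 * 3128 * 0.00218 ≈ 167350 N (5 s.f.)

167350 N


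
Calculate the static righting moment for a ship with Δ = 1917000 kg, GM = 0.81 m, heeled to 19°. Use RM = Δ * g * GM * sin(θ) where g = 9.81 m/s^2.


Formula: GZ = GM * sin(theta); RM = disp * g * GZ
Step 1 — GZ = 0.81 * sin(19°) = 0.81 * 0.325568 = 0.26371 m
Step 2 — RM = 1917000 * 9.81 * 0.26371 ≈ 4959300 N·m (5 s.f.)

4959300 N·m


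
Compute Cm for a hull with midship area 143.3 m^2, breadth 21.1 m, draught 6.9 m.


Formula: Cm = Am / (B * T)
Step 1 — B * T = 21.1 * 6.9 = 145.59 m^2
Step 2 — Cm = 143.3 / 145.59 ≈ 0.98427 (5 s.f.)

0.98427


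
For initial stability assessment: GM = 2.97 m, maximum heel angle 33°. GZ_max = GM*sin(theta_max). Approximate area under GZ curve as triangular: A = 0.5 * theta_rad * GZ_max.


Formula: GZ_max = GM * sin(theta); Area = 0.5 * theta_rad * GZ_max
Step 1 — GZ_max = 2.97 * sin(33°) = 2.97 * 0.544639 = 1.617578 m
Step 2 — theta_rad = 33 * pi/180 = 0.575959 rad
Step 3 — Area = 0.5 * 0.575959 * 1.617578 ≈ 0.46583 m·rad (5 s.f.)

0.46583 m·rad


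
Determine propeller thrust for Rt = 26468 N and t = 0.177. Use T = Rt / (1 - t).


Formula: T = Rt / (1 - t)
Step 1 — (1 - t) = 1 - 0.177 = 0.823
Step 2 — T = 26468 / 0.823 ≈ 32160 N (5 s.f.)

32160 N


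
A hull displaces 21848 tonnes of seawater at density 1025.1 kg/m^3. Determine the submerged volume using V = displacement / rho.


Formula: V = mass / rho
Step 1 — convert tonnes to kg: 21848 t * 1000 = 21848000 kg
Step 2 — V = 21848000 / 1025.1 ≈ 21313 m^3 (5 s.f.)

21313 m^3


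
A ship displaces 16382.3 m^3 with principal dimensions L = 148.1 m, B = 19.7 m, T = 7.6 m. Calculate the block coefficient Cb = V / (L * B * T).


Formula: Cb = V / (L * B * T)
Step 1 — L * B * T = 148.1 * 19.7 * 7.6 = 22173.532 m^3
Step 2 — Cb = 16382.3 / 22173.532 ≈ 0.73882 (5 s.f.)

0.73882


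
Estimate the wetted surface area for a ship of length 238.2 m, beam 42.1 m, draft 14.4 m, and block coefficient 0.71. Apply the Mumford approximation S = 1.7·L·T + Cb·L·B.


Formula: S = 1.7*L*T + V/T with V = Cb*L*B*T, i.e. S = L * (1.7*T + Cb*B)
Step 1 — 1.7*T = 1.7 * 14.4 = 24.48 m
Step 2 — Cb*B = 0.71 * 42.1 = 29.891 m
Step 3 — 1.7*T + Cb*B = 24.48 + 29.891 = 54.371 m
Step 4 — S = 238.2 * 54.371 ≈ 12951 m^2 (5 s.f.)

12951 m^2


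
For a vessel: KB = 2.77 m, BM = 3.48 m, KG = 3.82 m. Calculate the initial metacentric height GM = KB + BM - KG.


Formula: GM = KB + BM - KG
Step 1 — KM = KB + BM = 2.77 + 3.48 = 6.25 m
Step 2 — GM = KM - KG = 6.25 - 3.82 = 2.43 m

2.43 m


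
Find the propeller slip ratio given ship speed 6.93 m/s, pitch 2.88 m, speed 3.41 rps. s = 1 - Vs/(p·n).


Formula: s = 1 - Vs / (p * n)
Step 1 — p * n = 2.88 * 3.41 = 9.8208
Step 2 — Vs / (p*n) = 6.93 / 9.8208 = 0.705645 (6 d.p.)
Step 3 — s = 1 - 0.705645 = 0.294355

0.294355


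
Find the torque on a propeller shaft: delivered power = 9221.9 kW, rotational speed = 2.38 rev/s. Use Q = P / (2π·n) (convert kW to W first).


Formula: Q = P_W / (2 * pi * n)
Step 1 — P_W = 9221.9 kW * 1000 = 9221900.0 W
Step 2 — 2 * pi * n = 2 * pi * 2.38 = 14.953981
Step 3 — Q = 9221900.0 / 14.953981 ≈ 616690 N·m (5 s.f.)

616690 N·m


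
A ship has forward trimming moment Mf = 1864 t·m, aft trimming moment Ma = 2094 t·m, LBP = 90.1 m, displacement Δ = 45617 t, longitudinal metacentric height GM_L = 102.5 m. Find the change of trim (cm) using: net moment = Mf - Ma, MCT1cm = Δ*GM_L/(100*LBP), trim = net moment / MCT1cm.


Formula: net trimming moment = Mf - Ma; MCT1cm = Δ*GM_L/(100*LBP); trim = net moment / MCT1cm
Step 1 — net trimming moment = 1864 - 2094 = -230 t·m
Step 2 — MCT1cm = 45617 * 102.5 / (100 * 90.1) = 518.9503 t·m/cm
Step 3 — trim = -230 / 518.9503 ≈ -0.44320 cm (5 s.f.)

-0.44320 cm


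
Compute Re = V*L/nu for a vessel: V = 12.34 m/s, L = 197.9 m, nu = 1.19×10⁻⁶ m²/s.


Formula: Re = V * L / nu
Step 1 — V * L = 12.34 * 197.9 = 2442.086 m^2/s
Step 2 — Re = 2442.086 / 1.19e-6 = 2.05e+09

2.05e+09


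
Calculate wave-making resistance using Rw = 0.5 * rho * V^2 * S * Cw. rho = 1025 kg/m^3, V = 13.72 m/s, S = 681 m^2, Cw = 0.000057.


Formula: Rw = 0.5 * rho * V^2 * S * Cw
Step 1 — V^2 = 13.72^2 = 188.2384
Step 2 — 0.5 * rho * V^2 = 0.5 * 1025 * 188.2384 = 96472.18
Step 3 — Rw = 96472.18 * 681 * 0.000057 ≈ 3744.8 N (5 s.f.)

3744.8 N


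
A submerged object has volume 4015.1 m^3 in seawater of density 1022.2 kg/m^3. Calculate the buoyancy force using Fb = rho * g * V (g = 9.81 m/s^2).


Formula: Fb = rho * g * V
Substituting: Fb = 1022.2 * 9.81 * 4015.1
Intermediate: 1022.2 * 9.81 = 10027.782
Result: Fb = 10027.782 * 4015.1 ≈ 40263000 N (5 s.f.)

40263000 N


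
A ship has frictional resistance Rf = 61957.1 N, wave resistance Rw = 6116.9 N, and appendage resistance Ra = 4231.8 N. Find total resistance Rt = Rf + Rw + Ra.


Formula: Rt = Rf + Rw + Ra
Substituting: Rt = 61957.1 + 6116.9 + 4231.8
Result: Rt = 72305.8 N

72305.8 N


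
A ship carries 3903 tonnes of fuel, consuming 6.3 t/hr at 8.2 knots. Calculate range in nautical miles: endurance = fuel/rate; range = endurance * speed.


Formula: endurance = fuel / rate; range = endurance * speed
Step 1 — endurance = 3903 / 6.3 = 619.5238 hours
Step 2 — range = 619.5238 * 8.2 ≈ 5080.1 nautical miles (5 s.f.)

5080.1 NM


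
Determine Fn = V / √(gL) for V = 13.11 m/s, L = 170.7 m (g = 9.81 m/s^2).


Formula: Fn = V / sqrt(g * L)
Step 1 — g * L = 9.81 * 170.7 = 1674.567
Step 2 — sqrt(g * L) = sqrt(1674.567) = 40.921474
Step 3 — Fn = 13.11 / 40.921474 ≈ 0.32037 (5 s.f.)

0.32037


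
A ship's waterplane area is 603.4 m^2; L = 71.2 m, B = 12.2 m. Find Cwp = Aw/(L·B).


Formula: Cwp = Aw / (L * B)
Step 1 — L * B = 71.2 * 12.2 = 868.64 m^2
Step 2 — Cwp = 603.4 / 868.64 ≈ 0.69465 (5 s.f.)

0.69465


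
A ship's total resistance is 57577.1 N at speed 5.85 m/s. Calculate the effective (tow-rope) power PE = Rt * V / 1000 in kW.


Formula: PE = Rt * V / 1000 (kW)
Step 1 — PE (W) = 57577.1 * 5.85 = 336826.035 W
Step 2 — PE (kW) = 336826.035 / 1000 ≈ 336.83 kW (5 s.f.)

336.83 kW


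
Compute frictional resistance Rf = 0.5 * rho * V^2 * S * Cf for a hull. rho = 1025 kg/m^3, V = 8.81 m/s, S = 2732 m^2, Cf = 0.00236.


Formula: Rf = 0.5 * rho * V^2 * S * Cf
Step 1 — V^2 = 8.81^2 = 77.6161
Step 2 — 0.5 * rho * V^2 = 0.5 * 1025 * 77.6161 = 39778.25125
Step 3 — Rf = 39778.25125 * 2732 * 0.00236 ≈ 256470 N (5 s.f.)

256470 N


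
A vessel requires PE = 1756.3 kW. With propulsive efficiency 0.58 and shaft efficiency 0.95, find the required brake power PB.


Formula: PB = PE / (eta_D * eta_S)
Step 1 — combined efficiency = eta_D * eta_S = 0.58 * 0.95 = 0.551
Step 2 — PB = 1756.3 / 0.551 ≈ 3187.5 kW (5 s.f.)

3187.5 kW


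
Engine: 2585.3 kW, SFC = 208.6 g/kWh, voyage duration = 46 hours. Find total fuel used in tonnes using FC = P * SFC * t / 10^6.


Formula: FC (tonnes) = P * SFC * t / 1,000,000
Step 1 — P * SFC * t = 2585.3 * 208.6 * 46 = 24807504.68 g
Step 2 — FC (tonnes) = 24807504.68 / 1,000,000 ≈ 24.808 tonnes (5 s.f.)

24.808 tonnes


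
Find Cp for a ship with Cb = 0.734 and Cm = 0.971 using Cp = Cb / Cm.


Formula: Cp = Cb / Cm
Substituting: Cp = 0.734 / 0.971
Result: Cp ≈ 0.75592 (5 s.f.)

0.75592


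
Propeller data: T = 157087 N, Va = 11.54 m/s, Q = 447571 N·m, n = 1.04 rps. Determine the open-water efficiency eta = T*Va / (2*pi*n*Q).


Formula: eta = T * Va / (2 * pi * n * Q)
Step 1 — numerator = T * Va = 157087 * 11.54 = 1812783.98
Step 2 — 2 * pi * n = 2 * pi * 1.04 = 6.534513
Step 3 — denominator = 6.534513 * 447571 = 2924658.52
Step 4 — eta = 1812783.98 / 2924658.52 ≈ 0.61983 (5 s.f.)

0.61983


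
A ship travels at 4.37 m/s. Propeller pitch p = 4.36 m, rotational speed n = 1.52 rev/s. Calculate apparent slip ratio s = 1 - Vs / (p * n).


Formula: s = 1 - Vs / (p * n)
Step 1 — p * n = 4.36 * 1.52 = 6.6272
Step 2 — Vs / (p*n) = 4.37 / 6.6272 = 0.659404 (6 d.p.)
Step 3 — s = 1 - 0.659404 = 0.340596

0.340596


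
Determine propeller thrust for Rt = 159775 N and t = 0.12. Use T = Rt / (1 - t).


Formula: T = Rt / (1 - t)
Step 1 — (1 - t) = 1 - 0.12 = 0.88
Step 2 — T = 159775 / 0.88 ≈ 181560 N (5 s.f.)

181560 N


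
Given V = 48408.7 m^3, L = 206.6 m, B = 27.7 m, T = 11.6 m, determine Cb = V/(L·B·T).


Formula: Cb = V / (L * B * T)
Step 1 — L * B * T = 206.6 * 27.7 * 11.6 = 66384.712 m^3
Step 2 — Cb = 48408.7 / 66384.712 ≈ 0.72921 (5 s.f.)

0.72921


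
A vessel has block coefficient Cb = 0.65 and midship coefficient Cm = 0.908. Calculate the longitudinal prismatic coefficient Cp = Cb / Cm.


Formula: Cp = Cb / Cm
Substituting: Cp = 0.65 / 0.908
Result: Cp ≈ 0.71586 (5 s.f.)

0.71586


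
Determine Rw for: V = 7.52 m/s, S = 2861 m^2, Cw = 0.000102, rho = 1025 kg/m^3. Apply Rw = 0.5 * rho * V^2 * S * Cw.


Formula: Rw = 0.5 * rho * V^2 * S * Cw
Step 1 — V^2 = 7.52^2 = 56.5504
Step 2 — 0.5 * rho * V^2 = 0.5 * 1025 * 56.5504 = 28982.08
Step 3 — Rw = 28982.08 * 2861 * 0.000102 ≈ 8457.6 N (5 s.f.)

8457.6 N


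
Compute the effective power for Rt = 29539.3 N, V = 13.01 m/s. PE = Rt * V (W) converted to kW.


Formula: PE = Rt * V / 1000 (kW)
Step 1 — PE (W) = 29539.3 * 13.01 = 384306.293 W
Step 2 — PE (kW) = 384306.293 / 1000 ≈ 384.31 kW (5 s.f.)

384.31 kW


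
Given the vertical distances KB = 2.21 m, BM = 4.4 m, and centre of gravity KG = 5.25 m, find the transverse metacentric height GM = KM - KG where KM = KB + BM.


Formula: GM = KB + BM - KG
Step 1 — KM = KB + BM = 2.21 + 4.4 = 6.61 m
Step 2 — GM = KM - KG = 6.61 - 5.25 = 1.36 m

1.36 m


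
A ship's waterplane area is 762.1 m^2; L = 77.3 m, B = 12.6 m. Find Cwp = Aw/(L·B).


Formula: Cwp = Aw / (L * B)
Step 1 — L * B = 77.3 * 12.6 = 973.98 m^2
Step 2 — Cwp = 762.1 / 973.98 ≈ 0.78246 (5 s.f.)

0.78246


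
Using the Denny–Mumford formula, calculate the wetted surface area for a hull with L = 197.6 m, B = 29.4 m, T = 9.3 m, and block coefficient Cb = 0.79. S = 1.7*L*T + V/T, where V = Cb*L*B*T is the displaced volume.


Formula: S = 1.7*L*T + V/T with V = Cb*L*B*T, i.e. S = L * (1.7*T + Cb*B)
Step 1 — 1.7*T = 1.7 * 9.3 = 15.81 m
Step 2 — Cb*B = 0.79 * 29.4 = 23.226 m
Step 3 — 1.7*T + Cb*B = 15.81 + 23.226 = 39.036 m
Step 4 — S = 197.6 * 39.036 ≈ 7713.5 m^2 (5 s.f.)

7713.5 m^2


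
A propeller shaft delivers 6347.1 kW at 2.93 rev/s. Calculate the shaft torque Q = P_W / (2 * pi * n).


Formula: Q = P_W / (2 * pi * n)
Step 1 — P_W = 6347.1 kW * 1000 = 6347100.0 W
Step 2 — 2 * pi * n = 2 * pi * 2.93 = 18.409733
Step 3 — Q = 6347100.0 / 18.409733 ≈ 344770 N·m (5 s.f.)

344770 N·m


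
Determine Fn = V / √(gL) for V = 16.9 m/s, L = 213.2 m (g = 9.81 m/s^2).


Formula: Fn = V / sqrt(g * L)
Step 1 — g * L = 9.81 * 213.2 = 2091.492
Step 2 — sqrt(g * L) = sqrt(2091.492) = 45.732833
Step 3 — Fn = 16.9 / 45.732833 ≈ 0.36954 (5 s.f.)

0.36954


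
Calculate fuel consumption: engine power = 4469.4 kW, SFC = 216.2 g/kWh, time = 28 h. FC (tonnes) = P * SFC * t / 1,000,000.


Formula: FC (tonnes) = P * SFC * t / 1,000,000
Step 1 — P * SFC * t = 4469.4 * 216.2 * 28 = 27055959.84 g
Step 2 — FC (tonnes) = 27055959.84 / 1,000,000 ≈ 27.056 tonnes (5 s.f.)

27.056 tonnes


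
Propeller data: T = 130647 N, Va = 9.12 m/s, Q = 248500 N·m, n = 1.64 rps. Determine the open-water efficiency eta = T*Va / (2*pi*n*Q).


Formula: eta = T * Va / (2 * pi * n * Q)
Step 1 — numerator = T * Va = 130647 * 9.12 = 1191500.64
Step 2 — 2 * pi * n = 2 * pi * 1.64 = 10.304424
Step 3 — denominator = 10.304424 * 248500 = 2560649.36
Step 4 — eta = 1191500.64 / 2560649.36 ≈ 0.46531 (5 s.f.)

0.46531


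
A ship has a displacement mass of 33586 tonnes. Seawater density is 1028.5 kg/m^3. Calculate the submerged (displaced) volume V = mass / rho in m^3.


Formula: V = mass / rho
Step 1 — convert tonnes to kg: 33586 t * 1000 = 33586000 kg
Step 2 — V = 33586000 / 1028.5 ≈ 32655 m^3 (5 s.f.)

32655 m^3


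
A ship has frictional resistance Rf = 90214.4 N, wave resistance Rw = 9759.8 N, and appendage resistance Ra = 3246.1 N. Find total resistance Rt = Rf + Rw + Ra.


Formula: Rt = Rf + Rw + Ra
Substituting: Rt = 90214.4 + 9759.8 + 3246.1
Result: Rt = 103220.3 N

103220.3 N


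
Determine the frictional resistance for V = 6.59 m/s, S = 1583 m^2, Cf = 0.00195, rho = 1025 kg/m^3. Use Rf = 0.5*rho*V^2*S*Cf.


Formula: Rf = 0.5 * rho * V^2 * S * Cf
Step 1 — V^2 = 6.59^2 = 43.4281
Step 2 — 0.5 * rho * V^2 = 0.5 * 1025 * 43.4281 = 22256.90125
Step 3 — Rf = 22256.90125 * 1583 * 0.00195 ≈ 68704 N (5 s.f.)

68704 N


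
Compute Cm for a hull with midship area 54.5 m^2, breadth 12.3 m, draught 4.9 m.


Formula: Cm = Am / (B * T)
Step 1 — B * T = 12.3 * 4.9 = 60.27 m^2
Step 2 — Cm = 54.5 / 60.27 ≈ 0.90426 (5 s.f.)

0.90426


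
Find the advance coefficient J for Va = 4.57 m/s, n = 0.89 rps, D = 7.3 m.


Formula: J = Va / (n * D)
Step 1 — n * D = 0.89 * 7.3 = 6.497
Step 2 — J = 4.57 / 6.497 ≈ 0.70340 (5 s.f.)

0.70340


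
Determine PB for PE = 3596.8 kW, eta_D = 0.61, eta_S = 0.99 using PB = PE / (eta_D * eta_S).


Formula: PB = PE / (eta_D * eta_S)
Step 1 — combined efficiency = eta_D * eta_S = 0.61 * 0.99 = 0.6039
Step 2 — PB = 3596.8 / 0.6039 ≈ 5956.0 kW (5 s.f.)

5956.0 kW


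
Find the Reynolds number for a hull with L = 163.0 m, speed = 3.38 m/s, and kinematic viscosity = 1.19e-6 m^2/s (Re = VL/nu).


Formula: Re = V * L / nu
Step 1 — V * L = 3.38 * 163.0 = 550.94 m^2/s
Step 2 — Re = 550.94 / 1.19e-6 = 4.63e+08

4.63e+08


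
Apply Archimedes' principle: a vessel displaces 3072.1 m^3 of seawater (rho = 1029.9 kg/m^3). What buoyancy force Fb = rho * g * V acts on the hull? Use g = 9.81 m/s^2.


Formula: Fb = rho * g * V
Substituting: Fb = 1029.9 * 9.81 * 3072.1
Intermediate: 1029.9 * 9.81 = 10103.319
Result: Fb = 10103.319 * 3072.1 ≈ 31038000 N (5 s.f.)

31038000 N


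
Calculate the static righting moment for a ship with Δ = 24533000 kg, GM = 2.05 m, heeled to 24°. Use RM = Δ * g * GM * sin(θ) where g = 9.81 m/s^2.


Formula: GZ = GM * sin(theta); RM = disp * g * GZ
Step 1 — GZ = 2.05 * sin(24°) = 2.05 * 0.406737 = 0.833811 m
Step 2 — RM = 24533000 * 9.81 * 0.833811 ≈ 200670000 N·m (5 s.f.)

200670000 N·m


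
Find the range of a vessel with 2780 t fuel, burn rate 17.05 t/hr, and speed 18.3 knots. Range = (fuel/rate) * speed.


Formula: endurance = fuel / rate; range = endurance * speed
Step 1 — endurance = 2780 / 17.05 = 163.0499 hours
Step 2 — range = 163.0499 * 18.3 ≈ 2983.8 nautical miles (5 s.f.)

2983.8 NM


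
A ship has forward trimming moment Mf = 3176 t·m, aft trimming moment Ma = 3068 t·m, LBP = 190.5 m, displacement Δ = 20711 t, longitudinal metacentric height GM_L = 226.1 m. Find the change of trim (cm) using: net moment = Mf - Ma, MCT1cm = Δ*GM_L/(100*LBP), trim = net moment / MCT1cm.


Formula: net trimming moment = Mf - Ma; MCT1cm = Δ*GM_L/(100*LBP); trim = net moment / MCT1cm
Step 1 — net trimming moment = 3176 - 3068 = 108 t·m
Step 2 — MCT1cm = 20711 * 226.1 / (100 * 190.5) = 245.814 t·m/cm
Step 3 — trim = 108 / 245.814 ≈ 0.43936 cm (5 s.f.)

0.43936 cm


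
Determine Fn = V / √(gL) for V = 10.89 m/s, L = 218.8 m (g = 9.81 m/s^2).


Formula: Fn = V / sqrt(g * L)
Step 1 — g * L = 9.81 * 218.8 = 2146.428
Step 2 — sqrt(g * L) = sqrt(2146.428) = 46.329559
Step 3 — Fn = 10.89 / 46.329559 ≈ 0.23506 (5 s.f.)

0.23506


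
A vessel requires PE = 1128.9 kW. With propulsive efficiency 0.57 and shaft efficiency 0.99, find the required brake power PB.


Formula: PB = PE / (eta_D * eta_S)
Step 1 — combined efficiency = eta_D * eta_S = 0.57 * 0.99 = 0.5643
Step 2 — PB = 1128.9 / 0.5643 ≈ 2000.5 kW (5 s.f.)

2000.5 kW


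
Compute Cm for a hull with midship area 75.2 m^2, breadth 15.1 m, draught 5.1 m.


Formula: Cm = Am / (B * T)
Step 1 — B * T = 15.1 * 5.1 = 77.01 m^2
Step 2 — Cm = 75.2 / 77.01 ≈ 0.97650 (5 s.f.)

0.97650


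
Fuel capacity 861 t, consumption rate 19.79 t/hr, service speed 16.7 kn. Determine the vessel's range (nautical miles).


Formula: endurance = fuel / rate; range = endurance * speed
Step 1 — endurance = 861 / 19.79 = 43.5068 hours
Step 2 — range = 43.5068 * 16.7 ≈ 726.56 nautical miles (5 s.f.)

726.56 NM


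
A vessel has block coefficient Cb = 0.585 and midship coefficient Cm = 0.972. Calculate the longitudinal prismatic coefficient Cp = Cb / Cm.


Formula: Cp = Cb / Cm
Substituting: Cp = 0.585 / 0.972
Result: Cp ≈ 0.60185 (5 s.f.)

0.60185


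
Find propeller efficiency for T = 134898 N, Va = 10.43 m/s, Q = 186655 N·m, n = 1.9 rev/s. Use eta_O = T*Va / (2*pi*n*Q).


Formula: eta = T * Va / (2 * pi * n * Q)
Step 1 — numerator = T * Va = 134898 * 10.43 = 1406986.14
Step 2 — 2 * pi * n = 2 * pi * 1.9 = 11.938052
Step 3 — denominator = 11.938052 * 186655 = 2228297.1
Step 4 — eta = 1406986.14 / 2228297.1 ≈ 0.63142 (5 s.f.)

0.63142


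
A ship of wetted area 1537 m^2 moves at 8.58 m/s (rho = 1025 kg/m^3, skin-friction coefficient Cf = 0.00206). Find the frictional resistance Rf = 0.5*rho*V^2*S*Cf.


Formula: Rf = 0.5 * rho * V^2 * S * Cf
Step 1 — V^2 = 8.58^2 = 73.6164
Step 2 — 0.5 * rho * V^2 = 0.5 * 1025 * 73.6164 = 37728.405
Step 3 — Rf = 37728.405 * 1537 * 0.00206 ≈ 119460 N (5 s.f.)

119460 N


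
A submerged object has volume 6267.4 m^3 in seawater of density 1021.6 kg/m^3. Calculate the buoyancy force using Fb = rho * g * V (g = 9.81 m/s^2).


Formula: Fb = rho * g * V
Substituting: Fb = 1021.6 * 9.81 * 6267.4
Intermediate: 1021.6 * 9.81 = 10021.896
Result: Fb = 10021.896 * 6267.4 ≈ 62811000 N (5 s.f.)

62811000 N


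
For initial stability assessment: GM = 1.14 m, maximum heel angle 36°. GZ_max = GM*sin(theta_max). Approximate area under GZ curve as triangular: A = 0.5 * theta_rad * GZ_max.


Formula: GZ_max = GM * sin(theta); Area = 0.5 * theta_rad * GZ_max
Step 1 — GZ_max = 1.14 * sin(36°) = 1.14 * 0.587785 = 0.670075 m
Step 2 — theta_rad = 36 * pi/180 = 0.628319 rad
Step 3 — Area = 0.5 * 0.628319 * 0.670075 ≈ 0.21051 m·rad (5 s.f.)

0.21051 m·rad


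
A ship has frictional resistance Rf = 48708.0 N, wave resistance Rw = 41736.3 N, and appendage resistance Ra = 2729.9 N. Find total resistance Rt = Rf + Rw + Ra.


Formula: Rt = Rf + Rw + Ra
Substituting: Rt = 48708.0 + 41736.3 + 2729.9
Result: Rt = 93174.2 N

93174.2 N


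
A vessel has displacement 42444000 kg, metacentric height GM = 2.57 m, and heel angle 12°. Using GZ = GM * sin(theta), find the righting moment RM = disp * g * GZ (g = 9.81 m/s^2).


Formula: GZ = GM * sin(theta); RM = disp * g * GZ
Step 1 — GZ = 2.57 * sin(12°) = 2.57 * 0.207912 = 0.534334 m
Step 2 — RM = 42444000 * 9.81 * 0.534334 ≈ 222480000 N·m (5 s.f.)

222480000 N·m


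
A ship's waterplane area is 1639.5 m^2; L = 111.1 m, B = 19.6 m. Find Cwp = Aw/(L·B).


Formula: Cwp = Aw / (L * B)
Step 1 — L * B = 111.1 * 19.6 = 2177.56 m^2
Step 2 — Cwp = 1639.5 / 2177.56 ≈ 0.75291 (5 s.f.)

0.75291


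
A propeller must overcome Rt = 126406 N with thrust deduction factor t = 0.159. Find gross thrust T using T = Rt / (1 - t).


Formula: T = Rt / (1 - t)
Step 1 — (1 - t) = 1 - 0.159 = 0.841
Step 2 — T = 126406 / 0.841 ≈ 150300 N (5 s.f.)

150300 N


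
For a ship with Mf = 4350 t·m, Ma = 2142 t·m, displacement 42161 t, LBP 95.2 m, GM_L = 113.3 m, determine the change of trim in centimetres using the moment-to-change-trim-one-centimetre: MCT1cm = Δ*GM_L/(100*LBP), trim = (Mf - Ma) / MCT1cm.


Formula: net trimming moment = Mf - Ma; MCT1cm = Δ*GM_L/(100*LBP); trim = net moment / MCT1cm
Step 1 — net trimming moment = 4350 - 2142 = 2208 t·m
Step 2 — MCT1cm = 42161 * 113.3 / (100 * 95.2) = 501.769 t·m/cm
Step 3 — trim = 2208 / 501.769 ≈ 4.4004 cm (5 s.f.)

4.4004 cm


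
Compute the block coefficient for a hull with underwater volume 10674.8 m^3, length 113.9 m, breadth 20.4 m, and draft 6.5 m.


Formula: Cb = V / (L * B * T)
Step 1 — L * B * T = 113.9 * 20.4 * 6.5 = 15103.14 m^3
Step 2 — Cb = 10674.8 / 15103.14 ≈ 0.70679 (5 s.f.)

0.70679


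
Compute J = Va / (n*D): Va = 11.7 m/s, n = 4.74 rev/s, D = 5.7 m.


Formula: J = Va / (n * D)
Step 1 — n * D = 4.74 * 5.7 = 27.018
Step 2 — J = 11.7 / 27.018 ≈ 0.43304 (5 s.f.)

0.43304


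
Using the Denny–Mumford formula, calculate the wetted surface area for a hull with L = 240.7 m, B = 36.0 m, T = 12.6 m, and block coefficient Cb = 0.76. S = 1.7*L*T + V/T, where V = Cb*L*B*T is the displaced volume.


Formula: S = 1.7*L*T + V/T with V = Cb*L*B*T, i.e. S = L * (1.7*T + Cb*B)
Step 1 — 1.7*T = 1.7 * 12.6 = 21.42 m
Step 2 — Cb*B = 0.76 * 36.0 = 27.36 m
Step 3 — 1.7*T + Cb*B = 21.42 + 27.36 = 48.78 m
Step 4 — S = 240.7 * 48.78 ≈ 11741 m^2 (5 s.f.)

11741 m^2


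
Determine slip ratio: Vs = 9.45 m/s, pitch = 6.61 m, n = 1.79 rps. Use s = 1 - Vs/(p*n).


Formula: s = 1 - Vs / (p * n)
Step 1 — p * n = 6.61 * 1.79 = 11.8319
Step 2 — Vs / (p*n) = 9.45 / 11.8319 = 0.798688 (6 d.p.)
Step 3 — s = 1 - 0.798688 = 0.201312

0.201312


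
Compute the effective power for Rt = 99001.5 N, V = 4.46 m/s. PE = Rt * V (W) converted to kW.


Formula: PE = Rt * V / 1000 (kW)
Step 1 — PE (W) = 99001.5 * 4.46 = 441546.69 W
Step 2 — PE (kW) = 441546.69 / 1000 ≈ 441.55 kW (5 s.f.)

441.55 kW


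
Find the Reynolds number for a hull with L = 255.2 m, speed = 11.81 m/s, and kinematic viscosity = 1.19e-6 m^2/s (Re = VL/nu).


Formula: Re = V * L / nu
Step 1 — V * L = 11.81 * 255.2 = 3013.912 m^2/s
Step 2 — Re = 3013.912 / 1.19e-6 = 2.53e+09

2.53e+09


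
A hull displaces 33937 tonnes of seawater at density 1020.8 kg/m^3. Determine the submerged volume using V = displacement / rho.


Formula: V = mass / rho
Step 1 — convert tonnes to kg: 33937 t * 1000 = 33937000 kg
Step 2 — V = 33937000 / 1020.8 ≈ 33245 m^3 (5 s.f.)

33245 m^3


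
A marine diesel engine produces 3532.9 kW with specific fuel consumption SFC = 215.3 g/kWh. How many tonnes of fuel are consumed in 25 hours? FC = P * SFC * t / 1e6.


Formula: FC (tonnes) = P * SFC * t / 1,000,000
Step 1 — P * SFC * t = 3532.9 * 215.3 * 25 = 19015834.25 g
Step 2 — FC (tonnes) = 19015834.25 / 1,000,000 ≈ 19.016 tonnes (5 s.f.)

19.016 tonnes


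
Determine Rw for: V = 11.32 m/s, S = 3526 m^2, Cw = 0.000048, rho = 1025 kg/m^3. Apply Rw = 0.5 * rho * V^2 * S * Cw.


Formula: Rw = 0.5 * rho * V^2 * S * Cw
Step 1 — V^2 = 11.32^2 = 128.1424
Step 2 — 0.5 * rho * V^2 = 0.5 * 1025 * 128.1424 = 65672.98
Step 3 — Rw = 65672.98 * 3526 * 0.000048 ≈ 11115 N (5 s.f.)

11115 N


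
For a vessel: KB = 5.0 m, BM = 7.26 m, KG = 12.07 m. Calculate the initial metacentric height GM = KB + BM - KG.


Formula: GM = KB + BM - KG
Step 1 — KM = KB + BM = 5.0 + 7.26 = 12.26 m
Step 2 — GM = KM - KG = 12.26 - 12.07 = 0.19 m

0.19 m


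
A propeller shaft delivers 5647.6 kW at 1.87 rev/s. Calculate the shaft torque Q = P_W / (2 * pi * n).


Formula: Q = P_W / (2 * pi * n)
Step 1 — P_W = 5647.6 kW * 1000 = 5647600.0 W
Step 2 — 2 * pi * n = 2 * pi * 1.87 = 11.749557
Step 3 — Q = 5647600.0 / 11.749557 ≈ 480660 N·m (5 s.f.)

480660 N·m


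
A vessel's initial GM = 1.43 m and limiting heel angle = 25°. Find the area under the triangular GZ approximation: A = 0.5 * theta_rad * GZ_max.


Formula: GZ_max = GM * sin(theta); Area = 0.5 * theta_rad * GZ_max
Step 1 — GZ_max = 1.43 * sin(25°) = 1.43 * 0.422618 = 0.604344 m
Step 2 — theta_rad = 25 * pi/180 = 0.436332 rad
Step 3 — Area = 0.5 * 0.436332 * 0.604344 ≈ 0.13185 m·rad (5 s.f.)

0.13185 m·rad


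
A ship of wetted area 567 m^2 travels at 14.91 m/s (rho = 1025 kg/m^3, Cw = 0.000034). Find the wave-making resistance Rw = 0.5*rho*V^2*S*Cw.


Formula: Rw = 0.5 * rho * V^2 * S * Cw
Step 1 — V^2 = 14.91^2 = 222.3081
Step 2 — 0.5 * rho * V^2 = 0.5 * 1025 * 222.3081 = 113932.90125
Step 3 — Rw = 113932.90125 * 567 * 0.000034 ≈ 2196.4 N (5 s.f.)

2196.4 N


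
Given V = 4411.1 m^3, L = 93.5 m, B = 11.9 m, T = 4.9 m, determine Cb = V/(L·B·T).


Formula: Cb = V / (L * B * T)
Step 1 — L * B * T = 93.5 * 11.9 * 4.9 = 5451.985 m^3
Step 2 — Cb = 4411.1 / 5451.985 ≈ 0.80908 (5 s.f.)

0.80908


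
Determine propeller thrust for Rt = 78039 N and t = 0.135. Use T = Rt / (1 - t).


Formula: T = Rt / (1 - t)
Step 1 — (1 - t) = 1 - 0.135 = 0.865
Step 2 — T = 78039 / 0.865 ≈ 90218 N (5 s.f.)

90218 N


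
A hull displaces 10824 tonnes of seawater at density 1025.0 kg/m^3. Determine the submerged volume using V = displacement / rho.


Formula: V = mass / rho
Step 1 — convert tonnes to kg: 10824 t * 1000 = 10824000 kg
Step 2 — V = 10824000 / 1025.0 ≈ 10560 m^3 (5 s.f.)

10560 m^3


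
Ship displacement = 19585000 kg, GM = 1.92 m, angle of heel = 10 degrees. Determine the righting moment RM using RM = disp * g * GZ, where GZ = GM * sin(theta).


Formula: GZ = GM * sin(theta); RM = disp * g * GZ
Step 1 — GZ = 1.92 * sin(10°) = 1.92 * 0.173648 = 0.333404 m
Step 2 — RM = 19585000 * 9.81 * 0.333404 ≈ 64057000 N·m (5 s.f.)

64057000 N·m


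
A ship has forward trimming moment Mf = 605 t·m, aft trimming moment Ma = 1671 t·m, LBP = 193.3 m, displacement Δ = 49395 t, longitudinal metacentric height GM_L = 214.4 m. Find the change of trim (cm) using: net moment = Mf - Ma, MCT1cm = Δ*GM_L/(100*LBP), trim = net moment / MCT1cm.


Formula: net trimming moment = Mf - Ma; MCT1cm = Δ*GM_L/(100*LBP); trim = net moment / MCT1cm
Step 1 — net trimming moment = 605 - 1671 = -1066 t·m
Step 2 — MCT1cm = 49395 * 214.4 / (100 * 193.3) = 547.868 t·m/cm
Step 3 — trim = -1066 / 547.868 ≈ -1.9457 cm (5 s.f.)

-1.9457 cm


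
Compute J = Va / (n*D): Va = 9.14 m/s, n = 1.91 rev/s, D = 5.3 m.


Formula: J = Va / (n * D)
Step 1 — n * D = 1.91 * 5.3 = 10.123
Step 2 — J = 9.14 / 10.123 ≈ 0.90289 (5 s.f.)

0.90289


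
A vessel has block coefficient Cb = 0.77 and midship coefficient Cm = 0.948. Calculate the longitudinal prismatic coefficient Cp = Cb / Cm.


Formula: Cp = Cb / Cm
Substituting: Cp = 0.77 / 0.948
Result: Cp ≈ 0.81224 (5 s.f.)

0.81224


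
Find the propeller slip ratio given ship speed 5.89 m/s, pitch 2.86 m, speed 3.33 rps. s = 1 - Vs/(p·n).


Formula: s = 1 - Vs / (p * n)
Step 1 — p * n = 2.86 * 3.33 = 9.5238
Step 2 — Vs / (p*n) = 5.89 / 9.5238 = 0.618451 (6 d.p.)
Step 3 — s = 1 - 0.618451 = 0.381549

0.381549


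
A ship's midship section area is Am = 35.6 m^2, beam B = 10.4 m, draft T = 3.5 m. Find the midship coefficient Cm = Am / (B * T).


Formula: Cm = Am / (B * T)
Step 1 — B * T = 10.4 * 3.5 = 36.4 m^2
Step 2 — Cm = 35.6 / 36.4 ≈ 0.97802 (5 s.f.)

0.97802


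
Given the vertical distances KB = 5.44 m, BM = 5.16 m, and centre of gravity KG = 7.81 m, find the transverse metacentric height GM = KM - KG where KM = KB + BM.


Formula: GM = KB + BM - KG
Step 1 — KM = KB + BM = 5.44 + 5.16 = 10.6 m
Step 2 — GM = KM - KG = 10.6 - 7.81 = 2.79 m

2.79 m


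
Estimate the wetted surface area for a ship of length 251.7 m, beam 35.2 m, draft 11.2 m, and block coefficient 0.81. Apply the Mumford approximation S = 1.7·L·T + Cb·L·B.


Formula: S = 1.7*L*T + V/T with V = Cb*L*B*T, i.e. S = L * (1.7*T + Cb*B)
Step 1 — 1.7*T = 1.7 * 11.2 = 19.04 m
Step 2 — Cb*B = 0.81 * 35.2 = 28.512 m
Step 3 — 1.7*T + Cb*B = 19.04 + 28.512 = 47.552 m
Step 4 — S = 251.7 * 47.552 ≈ 11969 m^2 (5 s.f.)

11969 m^2


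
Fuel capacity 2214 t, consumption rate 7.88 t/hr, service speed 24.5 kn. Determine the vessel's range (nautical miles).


Formula: endurance = fuel / rate; range = endurance * speed
Step 1 — endurance = 2214 / 7.88 = 280.9645 hours
Step 2 — range = 280.9645 * 24.5 ≈ 6883.6 nautical miles (5 s.f.)

6883.6 NM


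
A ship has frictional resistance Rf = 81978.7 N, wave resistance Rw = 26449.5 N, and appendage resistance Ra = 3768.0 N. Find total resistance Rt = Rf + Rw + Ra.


Formula: Rt = Rf + Rw + Ra
Substituting: Rt = 81978.7 + 26449.5 + 3768.0
Result: Rt = 112196.2 N

112196.2 N


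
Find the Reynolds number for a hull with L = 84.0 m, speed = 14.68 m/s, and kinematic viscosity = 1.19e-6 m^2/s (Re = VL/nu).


Formula: Re = V * L / nu
Step 1 — V * L = 14.68 * 84.0 = 1233.12 m^2/s
Step 2 — Re = 1233.12 / 1.19e-6 = 1.04e+09

1.04e+09


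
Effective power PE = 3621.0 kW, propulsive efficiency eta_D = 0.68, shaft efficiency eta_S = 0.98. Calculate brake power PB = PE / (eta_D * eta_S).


Formula: PB = PE / (eta_D * eta_S)
Step 1 — combined efficiency = eta_D * eta_S = 0.68 * 0.98 = 0.6664
Step 2 — PB = 3621.0 / 0.6664 ≈ 5433.7 kW (5 s.f.)

5433.7 kW


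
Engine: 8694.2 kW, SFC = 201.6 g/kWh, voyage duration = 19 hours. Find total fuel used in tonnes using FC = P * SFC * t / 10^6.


Formula: FC (tonnes) = P * SFC * t / 1,000,000
Step 1 — P * SFC * t = 8694.2 * 201.6 * 19 = 33302263.68 g
Step 2 — FC (tonnes) = 33302263.68 / 1,000,000 ≈ 33.302 tonnes (5 s.f.)

33.302 tonnes


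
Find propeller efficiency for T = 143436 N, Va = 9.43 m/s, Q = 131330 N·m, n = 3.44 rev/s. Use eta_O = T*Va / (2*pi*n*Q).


Formula: eta = T * Va / (2 * pi * n * Q)
Step 1 — numerator = T * Va = 143436 * 9.43 = 1352601.48
Step 2 — 2 * pi * n = 2 * pi * 3.44 = 21.614157
Step 3 — denominator = 21.614157 * 131330 = 2838587.24
Step 4 — eta = 1352601.48 / 2838587.24 ≈ 0.47651 (5 s.f.)

0.47651


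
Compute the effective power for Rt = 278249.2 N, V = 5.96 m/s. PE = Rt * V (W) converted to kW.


Formula: PE = Rt * V / 1000 (kW)
Step 1 — PE (W) = 278249.2 * 5.96 = 1658365.232 W
Step 2 — PE (kW) = 1658365.232 / 1000 ≈ 1658.4 kW (5 s.f.)

1658.4 kW


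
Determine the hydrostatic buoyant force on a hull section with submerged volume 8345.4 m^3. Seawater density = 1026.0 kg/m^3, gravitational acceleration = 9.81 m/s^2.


Formula: Fb = rho * g * V
Substituting: Fb = 1026.0 * 9.81 * 8345.4
Intermediate: 1026.0 * 9.81 = 10065.06
Result: Fb = 10065.06 * 8345.4 ≈ 83997000 N (5 s.f.)

83997000 N


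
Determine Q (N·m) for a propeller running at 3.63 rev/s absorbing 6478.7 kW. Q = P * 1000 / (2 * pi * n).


Formula: Q = P_W / (2 * pi * n)
Step 1 — P_W = 6478.7 kW * 1000 = 6478700.0 W
Step 2 — 2 * pi * n = 2 * pi * 3.63 = 22.807963
Step 3 — Q = 6478700.0 / 22.807963 ≈ 284050 N·m (5 s.f.)

284050 N·m


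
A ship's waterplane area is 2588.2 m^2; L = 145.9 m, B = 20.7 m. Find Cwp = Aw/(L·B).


Formula: Cwp = Aw / (L * B)
Step 1 — L * B = 145.9 * 20.7 = 3020.13 m^2
Step 2 — Cwp = 2588.2 / 3020.13 ≈ 0.85698 (5 s.f.)

0.85698


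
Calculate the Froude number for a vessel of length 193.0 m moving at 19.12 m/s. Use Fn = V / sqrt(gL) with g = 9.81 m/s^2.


Formula: Fn = V / sqrt(g * L)
Step 1 — g * L = 9.81 * 193.0 = 1893.33
Step 2 — sqrt(g * L) = sqrt(1893.33) = 43.512412
Step 3 — Fn = 19.12 / 43.512412 ≈ 0.43941 (5 s.f.)

0.43941


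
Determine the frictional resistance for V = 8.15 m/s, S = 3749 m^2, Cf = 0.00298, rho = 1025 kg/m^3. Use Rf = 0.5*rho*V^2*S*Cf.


Formula: Rf = 0.5 * rho * V^2 * S * Cf
Step 1 — V^2 = 8.15^2 = 66.4225
Step 2 — 0.5 * rho * V^2 = 0.5 * 1025 * 66.4225 = 34041.53125
Step 3 — Rf = 34041.53125 * 3749 * 0.00298 ≈ 380310 N (5 s.f.)

380310 N


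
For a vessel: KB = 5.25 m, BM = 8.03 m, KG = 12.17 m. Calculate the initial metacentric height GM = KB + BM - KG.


Formula: GM = KB + BM - KG
Step 1 — KM = KB + BM = 5.25 + 8.03 = 13.28 m
Step 2 — GM = KM - KG = 13.28 - 12.17 = 1.11 m

1.11 m


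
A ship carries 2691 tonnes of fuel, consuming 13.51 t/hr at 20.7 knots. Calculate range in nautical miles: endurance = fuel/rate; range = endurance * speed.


Formula: endurance = fuel / rate; range = endurance * speed
Step 1 — endurance = 2691 / 13.51 = 199.1858 hours
Step 2 — range = 199.1858 * 20.7 ≈ 4123.1 nautical miles (5 s.f.)

4123.1 NM


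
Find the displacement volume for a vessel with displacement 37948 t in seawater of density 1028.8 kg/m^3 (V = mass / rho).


Formula: V = mass / rho
Step 1 — convert tonnes to kg: 37948 t * 1000 = 37948000 kg
Step 2 — V = 37948000 / 1028.8 ≈ 36886 m^3 (5 s.f.)

36886 m^3


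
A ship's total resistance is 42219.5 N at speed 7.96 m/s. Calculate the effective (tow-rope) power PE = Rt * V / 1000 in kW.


Formula: PE = Rt * V / 1000 (kW)
Step 1 — PE (W) = 42219.5 * 7.96 = 336067.22 W
Step 2 — PE (kW) = 336067.22 / 1000 ≈ 336.07 kW (5 s.f.)

336.07 kW


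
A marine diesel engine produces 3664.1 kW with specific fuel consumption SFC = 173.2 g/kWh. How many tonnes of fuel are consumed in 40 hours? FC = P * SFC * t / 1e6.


Formula: FC (tonnes) = P * SFC * t / 1,000,000
Step 1 — P * SFC * t = 3664.1 * 173.2 * 40 = 25384884.8 g
Step 2 — FC (tonnes) = 25384884.8 / 1,000,000 ≈ 25.385 tonnes (5 s.f.)

25.385 tonnes


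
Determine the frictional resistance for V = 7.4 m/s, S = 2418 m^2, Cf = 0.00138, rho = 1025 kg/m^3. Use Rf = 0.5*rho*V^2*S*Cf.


Formula: Rf = 0.5 * rho * V^2 * S * Cf
Step 1 — V^2 = 7.4^2 = 54.76
Step 2 — 0.5 * rho * V^2 = 0.5 * 1025 * 54.76 = 28064.5
Step 3 — Rf = 28064.5 * 2418 * 0.00138 ≈ 93647 N (5 s.f.)

93647 N


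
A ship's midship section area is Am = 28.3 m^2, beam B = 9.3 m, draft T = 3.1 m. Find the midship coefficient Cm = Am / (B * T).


Formula: Cm = Am / (B * T)
Step 1 — B * T = 9.3 * 3.1 = 28.83 m^2
Step 2 — Cm = 28.3 / 28.83 ≈ 0.98162 (5 s.f.)

0.98162


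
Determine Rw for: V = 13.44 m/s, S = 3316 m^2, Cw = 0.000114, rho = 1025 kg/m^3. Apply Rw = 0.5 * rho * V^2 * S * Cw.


Formula: Rw = 0.5 * rho * V^2 * S * Cw
Step 1 — V^2 = 13.44^2 = 180.6336
Step 2 — 0.5 * rho * V^2 = 0.5 * 1025 * 180.6336 = 92574.72
Step 3 — Rw = 92574.72 * 3316 * 0.000114 ≈ 34995 N (5 s.f.)

34995 N


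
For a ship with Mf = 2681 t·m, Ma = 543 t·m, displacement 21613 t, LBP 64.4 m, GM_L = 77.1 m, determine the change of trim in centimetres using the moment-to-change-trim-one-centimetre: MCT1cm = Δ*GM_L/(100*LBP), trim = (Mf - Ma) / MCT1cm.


Formula: net trimming moment = Mf - Ma; MCT1cm = Δ*GM_L/(100*LBP); trim = net moment / MCT1cm
Step 1 — net trimming moment = 2681 - 543 = 2138 t·m
Step 2 — MCT1cm = 21613 * 77.1 / (100 * 64.4) = 258.7519 t·m/cm
Step 3 — trim = 2138 / 258.7519 ≈ 8.2627 cm (5 s.f.)

8.2627 cm


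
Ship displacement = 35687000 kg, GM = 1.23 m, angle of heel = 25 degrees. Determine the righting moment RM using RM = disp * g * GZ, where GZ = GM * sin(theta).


Formula: GZ = GM * sin(theta); RM = disp * g * GZ
Step 1 — GZ = 1.23 * sin(25°) = 1.23 * 0.422618 = 0.51982 m
Step 2 — RM = 35687000 * 9.81 * 0.51982 ≈ 181980000 N·m (5 s.f.)

181980000 N·m


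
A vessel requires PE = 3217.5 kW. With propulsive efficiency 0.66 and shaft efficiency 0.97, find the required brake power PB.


Formula: PB = PE / (eta_D * eta_S)
Step 1 — combined efficiency = eta_D * eta_S = 0.66 * 0.97 = 0.6402
Step 2 — PB = 3217.5 / 0.6402 ≈ 5025.8 kW (5 s.f.)

5025.8 kW


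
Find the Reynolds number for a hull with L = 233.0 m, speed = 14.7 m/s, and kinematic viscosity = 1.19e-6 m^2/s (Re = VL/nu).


Formula: Re = V * L / nu
Step 1 — V * L = 14.7 * 233.0 = 3425.1 m^2/s
Step 2 — Re = 3425.1 / 1.19e-6 = 2.88e+09

2.88e+09


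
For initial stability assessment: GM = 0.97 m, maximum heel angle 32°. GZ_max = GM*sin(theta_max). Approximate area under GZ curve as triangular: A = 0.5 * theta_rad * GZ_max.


Formula: GZ_max = GM * sin(theta); Area = 0.5 * theta_rad * GZ_max
Step 1 — GZ_max = 0.97 * sin(32°) = 0.97 * 0.529919 = 0.514021 m
Step 2 — theta_rad = 32 * pi/180 = 0.558505 rad
Step 3 — Area = 0.5 * 0.558505 * 0.514021 ≈ 0.14354 m·rad (5 s.f.)

0.14354 m·rad


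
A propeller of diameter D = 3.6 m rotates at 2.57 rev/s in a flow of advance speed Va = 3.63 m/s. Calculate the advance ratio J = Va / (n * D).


Formula: J = Va / (n * D)
Step 1 — n * D = 2.57 * 3.6 = 9.252
Step 2 — J = 3.63 / 9.252 ≈ 0.39235 (5 s.f.)

0.39235


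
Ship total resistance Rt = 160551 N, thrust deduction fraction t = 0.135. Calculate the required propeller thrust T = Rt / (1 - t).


Formula: T = Rt / (1 - t)
Step 1 — (1 - t) = 1 - 0.135 = 0.865
Step 2 — T = 160551 / 0.865 ≈ 185610 N (5 s.f.)

185610 N


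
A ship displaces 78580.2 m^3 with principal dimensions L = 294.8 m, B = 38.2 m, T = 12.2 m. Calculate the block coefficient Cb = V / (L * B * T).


Formula: Cb = V / (L * B * T)
Step 1 — L * B * T = 294.8 * 38.2 * 12.2 = 137388.592 m^3
Step 2 — Cb = 78580.2 / 137388.592 ≈ 0.57196 (5 s.f.)

0.57196


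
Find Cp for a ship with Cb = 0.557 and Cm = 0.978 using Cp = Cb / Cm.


Formula: Cp = Cb / Cm
Substituting: Cp = 0.557 / 0.978
Result: Cp ≈ 0.56953 (5 s.f.)

0.56953


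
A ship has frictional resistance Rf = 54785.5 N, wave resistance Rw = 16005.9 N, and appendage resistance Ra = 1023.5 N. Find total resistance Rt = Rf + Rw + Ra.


Formula: Rt = Rf + Rw + Ra
Substituting: Rt = 54785.5 + 16005.9 + 1023.5
Result: Rt = 71814.9 N

71814.9 N


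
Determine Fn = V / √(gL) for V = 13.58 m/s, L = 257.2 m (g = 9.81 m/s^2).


Formula: Fn = V / sqrt(g * L)
Step 1 — g * L = 9.81 * 257.2 = 2523.132
Step 2 — sqrt(g * L) = sqrt(2523.132) = 50.230787
Step 3 — Fn = 13.58 / 50.230787 ≈ 0.27035 (5 s.f.)

0.27035


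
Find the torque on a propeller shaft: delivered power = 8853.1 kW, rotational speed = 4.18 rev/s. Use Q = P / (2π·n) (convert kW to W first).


Formula: Q = P_W / (2 * pi * n)
Step 1 — P_W = 8853.1 kW * 1000 = 8853100.0 W
Step 2 — 2 * pi * n = 2 * pi * 4.18 = 26.263715
Step 3 — Q = 8853100.0 / 26.263715 ≈ 337080 N·m (5 s.f.)

337080 N·m


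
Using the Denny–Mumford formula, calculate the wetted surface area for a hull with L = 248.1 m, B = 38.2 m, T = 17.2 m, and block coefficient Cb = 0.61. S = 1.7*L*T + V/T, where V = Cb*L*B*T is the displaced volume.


Formula: S = 1.7*L*T + V/T with V = Cb*L*B*T, i.e. S = L * (1.7*T + Cb*B)
Step 1 — 1.7*T = 1.7 * 17.2 = 29.24 m
Step 2 — Cb*B = 0.61 * 38.2 = 23.302 m
Step 3 — 1.7*T + Cb*B = 29.24 + 23.302 = 52.542 m
Step 4 — S = 248.1 * 52.542 ≈ 13036 m^2 (5 s.f.)

13036 m^2


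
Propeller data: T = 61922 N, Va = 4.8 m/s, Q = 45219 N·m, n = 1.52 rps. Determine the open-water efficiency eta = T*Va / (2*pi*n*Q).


Formula: eta = T * Va / (2 * pi * n * Q)
Step 1 — numerator = T * Va = 61922 * 4.8 = 297225.6
Step 2 — 2 * pi * n = 2 * pi * 1.52 = 9.550442
Step 3 — denominator = 9.550442 * 45219 = 431861.44
Step 4 — eta = 297225.6 / 431861.44 ≈ 0.68824 (5 s.f.)

0.68824


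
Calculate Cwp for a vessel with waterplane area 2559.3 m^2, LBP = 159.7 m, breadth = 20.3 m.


Formula: Cwp = Aw / (L * B)
Step 1 — L * B = 159.7 * 20.3 = 3241.91 m^2
Step 2 — Cwp = 2559.3 / 3241.91 ≈ 0.78944 (5 s.f.)

0.78944


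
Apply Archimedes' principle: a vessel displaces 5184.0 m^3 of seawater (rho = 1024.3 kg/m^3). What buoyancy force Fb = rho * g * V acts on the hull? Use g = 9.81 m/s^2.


Formula: Fb = rho * g * V
Substituting: Fb = 1024.3 * 9.81 * 5184.0
Intermediate: 1024.3 * 9.81 = 10048.383
Result: Fb = 10048.383 * 5184.0 ≈ 52091000 N (5 s.f.)

52091000 N
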